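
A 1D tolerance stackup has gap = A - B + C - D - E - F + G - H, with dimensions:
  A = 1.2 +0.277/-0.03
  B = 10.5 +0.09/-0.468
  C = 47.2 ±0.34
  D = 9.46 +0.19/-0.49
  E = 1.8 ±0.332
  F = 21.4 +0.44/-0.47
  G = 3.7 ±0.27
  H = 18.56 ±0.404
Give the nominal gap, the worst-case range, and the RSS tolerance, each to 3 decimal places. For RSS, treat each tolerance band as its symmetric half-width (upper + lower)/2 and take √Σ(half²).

Stack each dimension's contribution:
  +A: nom +1.200 → Σnom=1.200; wc +0.277/-0.030 → slack +0.277/-0.030; half-tol=0.154, Σhalf²=0.023562
  -B: nom -10.500 → Σnom=-9.300; wc +0.468/-0.090 → slack +0.745/-0.120; half-tol=0.279, Σhalf²=0.101403
  +C: nom +47.200 → Σnom=37.900; wc +0.340/-0.340 → slack +1.085/-0.460; half-tol=0.340, Σhalf²=0.217003
  -D: nom -9.460 → Σnom=28.440; wc +0.490/-0.190 → slack +1.575/-0.650; half-tol=0.340, Σhalf²=0.332603
  -E: nom -1.800 → Σnom=26.640; wc +0.332/-0.332 → slack +1.907/-0.982; half-tol=0.332, Σhalf²=0.442827
  -F: nom -21.400 → Σnom=5.240; wc +0.470/-0.440 → slack +2.377/-1.422; half-tol=0.455, Σhalf²=0.649852
  +G: nom +3.700 → Σnom=8.940; wc +0.270/-0.270 → slack +2.647/-1.692; half-tol=0.270, Σhalf²=0.722752
  -H: nom -18.560 → Σnom=-9.620; wc +0.404/-0.404 → slack +3.051/-2.096; half-tol=0.404, Σhalf²=0.885968
Nominal = -9.620. Worst-case = [-9.620 - 2.096, -9.620 + 3.051] = [-11.716, -6.569]. RSS = √0.885968 = 0.941.

nominal=-9.620 wc=[-11.716,-6.569] rss=0.941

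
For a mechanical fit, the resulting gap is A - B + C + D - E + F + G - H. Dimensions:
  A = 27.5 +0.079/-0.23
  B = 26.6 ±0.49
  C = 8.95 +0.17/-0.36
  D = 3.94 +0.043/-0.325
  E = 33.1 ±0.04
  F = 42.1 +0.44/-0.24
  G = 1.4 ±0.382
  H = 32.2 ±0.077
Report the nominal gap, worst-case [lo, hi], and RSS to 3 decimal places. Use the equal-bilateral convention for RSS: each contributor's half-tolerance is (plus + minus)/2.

nominal=-8.010 wc=[-10.154,-6.289] rss=0.798

Stack each dimension's contribution:
  +A: nom +27.500 → Σnom=27.500; wc +0.079/-0.230 → slack +0.079/-0.230; half-tol=0.154, Σhalf²=0.023870
  -B: nom -26.600 → Σnom=0.900; wc +0.490/-0.490 → slack +0.569/-0.720; half-tol=0.490, Σhalf²=0.263970
  +C: nom +8.950 → Σnom=9.850; wc +0.170/-0.360 → slack +0.739/-1.080; half-tol=0.265, Σhalf²=0.334195
  +D: nom +3.940 → Σnom=13.790; wc +0.043/-0.325 → slack +0.782/-1.405; half-tol=0.184, Σhalf²=0.368051
  -E: nom -33.100 → Σnom=-19.310; wc +0.040/-0.040 → slack +0.822/-1.445; half-tol=0.040, Σhalf²=0.369651
  +F: nom +42.100 → Σnom=22.790; wc +0.440/-0.240 → slack +1.262/-1.685; half-tol=0.340, Σhalf²=0.485251
  +G: nom +1.400 → Σnom=24.190; wc +0.382/-0.382 → slack +1.644/-2.067; half-tol=0.382, Σhalf²=0.631175
  -H: nom -32.200 → Σnom=-8.010; wc +0.077/-0.077 → slack +1.721/-2.144; half-tol=0.077, Σhalf²=0.637104
Nominal = -8.010. Worst-case = [-8.010 - 2.144, -8.010 + 1.721] = [-10.154, -6.289]. RSS = √0.637104 = 0.798.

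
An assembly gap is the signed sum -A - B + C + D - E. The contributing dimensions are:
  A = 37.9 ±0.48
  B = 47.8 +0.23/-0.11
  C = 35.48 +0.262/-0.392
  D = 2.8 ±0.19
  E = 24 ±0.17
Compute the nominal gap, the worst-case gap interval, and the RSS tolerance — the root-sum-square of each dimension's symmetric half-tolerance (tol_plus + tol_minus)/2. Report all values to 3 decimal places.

Stack each dimension's contribution:
  -A: nom -37.900 → Σnom=-37.900; wc +0.480/-0.480 → slack +0.480/-0.480; half-tol=0.480, Σhalf²=0.230400
  -B: nom -47.800 → Σnom=-85.700; wc +0.110/-0.230 → slack +0.590/-0.710; half-tol=0.170, Σhalf²=0.259300
  +C: nom +35.480 → Σnom=-50.220; wc +0.262/-0.392 → slack +0.852/-1.102; half-tol=0.327, Σhalf²=0.366229
  +D: nom +2.800 → Σnom=-47.420; wc +0.190/-0.190 → slack +1.042/-1.292; half-tol=0.190, Σhalf²=0.402329
  -E: nom -24.000 → Σnom=-71.420; wc +0.170/-0.170 → slack +1.212/-1.462; half-tol=0.170, Σhalf²=0.431229
Nominal = -71.420. Worst-case = [-71.420 - 1.462, -71.420 + 1.212] = [-72.882, -70.208]. RSS = √0.431229 = 0.657.

nominal=-71.420 wc=[-72.882,-70.208] rss=0.657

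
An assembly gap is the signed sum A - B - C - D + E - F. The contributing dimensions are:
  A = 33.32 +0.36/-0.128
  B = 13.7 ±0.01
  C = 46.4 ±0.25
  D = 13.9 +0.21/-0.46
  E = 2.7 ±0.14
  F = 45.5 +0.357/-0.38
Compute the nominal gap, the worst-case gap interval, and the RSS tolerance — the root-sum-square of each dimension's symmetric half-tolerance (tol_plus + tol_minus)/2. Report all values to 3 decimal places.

nominal=-83.480 wc=[-84.575,-81.880] rss=0.624

Stack each dimension's contribution:
  +A: nom +33.320 → Σnom=33.320; wc +0.360/-0.128 → slack +0.360/-0.128; half-tol=0.244, Σhalf²=0.059536
  -B: nom -13.700 → Σnom=19.620; wc +0.010/-0.010 → slack +0.370/-0.138; half-tol=0.010, Σhalf²=0.059636
  -C: nom -46.400 → Σnom=-26.780; wc +0.250/-0.250 → slack +0.620/-0.388; half-tol=0.250, Σhalf²=0.122136
  -D: nom -13.900 → Σnom=-40.680; wc +0.460/-0.210 → slack +1.080/-0.598; half-tol=0.335, Σhalf²=0.234361
  +E: nom +2.700 → Σnom=-37.980; wc +0.140/-0.140 → slack +1.220/-0.738; half-tol=0.140, Σhalf²=0.253961
  -F: nom -45.500 → Σnom=-83.480; wc +0.380/-0.357 → slack +1.600/-1.095; half-tol=0.368, Σhalf²=0.389753
Nominal = -83.480. Worst-case = [-83.480 - 1.095, -83.480 + 1.600] = [-84.575, -81.880]. RSS = √0.389753 = 0.624.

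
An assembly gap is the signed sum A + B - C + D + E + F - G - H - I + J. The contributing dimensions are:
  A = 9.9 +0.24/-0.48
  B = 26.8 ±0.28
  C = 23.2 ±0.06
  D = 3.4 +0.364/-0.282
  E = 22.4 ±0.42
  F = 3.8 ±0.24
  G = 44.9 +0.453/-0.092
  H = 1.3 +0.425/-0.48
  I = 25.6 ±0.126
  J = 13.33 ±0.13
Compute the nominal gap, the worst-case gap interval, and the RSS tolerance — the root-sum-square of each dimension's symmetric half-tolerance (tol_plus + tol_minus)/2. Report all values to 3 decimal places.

nominal=-15.370 wc=[-18.266,-12.938] rss=0.928

Stack each dimension's contribution:
  +A: nom +9.900 → Σnom=9.900; wc +0.240/-0.480 → slack +0.240/-0.480; half-tol=0.360, Σhalf²=0.129600
  +B: nom +26.800 → Σnom=36.700; wc +0.280/-0.280 → slack +0.520/-0.760; half-tol=0.280, Σhalf²=0.208000
  -C: nom -23.200 → Σnom=13.500; wc +0.060/-0.060 → slack +0.580/-0.820; half-tol=0.060, Σhalf²=0.211600
  +D: nom +3.400 → Σnom=16.900; wc +0.364/-0.282 → slack +0.944/-1.102; half-tol=0.323, Σhalf²=0.315929
  +E: nom +22.400 → Σnom=39.300; wc +0.420/-0.420 → slack +1.364/-1.522; half-tol=0.420, Σhalf²=0.492329
  +F: nom +3.800 → Σnom=43.100; wc +0.240/-0.240 → slack +1.604/-1.762; half-tol=0.240, Σhalf²=0.549929
  -G: nom -44.900 → Σnom=-1.800; wc +0.092/-0.453 → slack +1.696/-2.215; half-tol=0.273, Σhalf²=0.624185
  -H: nom -1.300 → Σnom=-3.100; wc +0.480/-0.425 → slack +2.176/-2.640; half-tol=0.453, Σhalf²=0.828941
  -I: nom -25.600 → Σnom=-28.700; wc +0.126/-0.126 → slack +2.302/-2.766; half-tol=0.126, Σhalf²=0.844817
  +J: nom +13.330 → Σnom=-15.370; wc +0.130/-0.130 → slack +2.432/-2.896; half-tol=0.130, Σhalf²=0.861717
Nominal = -15.370. Worst-case = [-15.370 - 2.896, -15.370 + 2.432] = [-18.266, -12.938]. RSS = √0.861717 = 0.928.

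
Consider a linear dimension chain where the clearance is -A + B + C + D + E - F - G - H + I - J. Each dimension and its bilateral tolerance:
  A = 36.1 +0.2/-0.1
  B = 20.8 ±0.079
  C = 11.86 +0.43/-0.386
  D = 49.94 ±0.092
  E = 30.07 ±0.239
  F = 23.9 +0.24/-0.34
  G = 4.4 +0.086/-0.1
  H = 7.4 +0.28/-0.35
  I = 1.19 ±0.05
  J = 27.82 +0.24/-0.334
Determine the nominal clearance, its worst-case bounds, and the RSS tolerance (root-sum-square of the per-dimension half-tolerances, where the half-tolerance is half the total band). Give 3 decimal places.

nominal=14.240 wc=[12.348,16.354] rss=0.733

Stack each dimension's contribution:
  -A: nom -36.100 → Σnom=-36.100; wc +0.100/-0.200 → slack +0.100/-0.200; half-tol=0.150, Σhalf²=0.022500
  +B: nom +20.800 → Σnom=-15.300; wc +0.079/-0.079 → slack +0.179/-0.279; half-tol=0.079, Σhalf²=0.028741
  +C: nom +11.860 → Σnom=-3.440; wc +0.430/-0.386 → slack +0.609/-0.665; half-tol=0.408, Σhalf²=0.195205
  +D: nom +49.940 → Σnom=46.500; wc +0.092/-0.092 → slack +0.701/-0.757; half-tol=0.092, Σhalf²=0.203669
  +E: nom +30.070 → Σnom=76.570; wc +0.239/-0.239 → slack +0.940/-0.996; half-tol=0.239, Σhalf²=0.260790
  -F: nom -23.900 → Σnom=52.670; wc +0.340/-0.240 → slack +1.280/-1.236; half-tol=0.290, Σhalf²=0.344890
  -G: nom -4.400 → Σnom=48.270; wc +0.100/-0.086 → slack +1.380/-1.322; half-tol=0.093, Σhalf²=0.353539
  -H: nom -7.400 → Σnom=40.870; wc +0.350/-0.280 → slack +1.730/-1.602; half-tol=0.315, Σhalf²=0.452764
  +I: nom +1.190 → Σnom=42.060; wc +0.050/-0.050 → slack +1.780/-1.652; half-tol=0.050, Σhalf²=0.455264
  -J: nom -27.820 → Σnom=14.240; wc +0.334/-0.240 → slack +2.114/-1.892; half-tol=0.287, Σhalf²=0.537633
Nominal = 14.240. Worst-case = [14.240 - 1.892, 14.240 + 2.114] = [12.348, 16.354]. RSS = √0.537633 = 0.733.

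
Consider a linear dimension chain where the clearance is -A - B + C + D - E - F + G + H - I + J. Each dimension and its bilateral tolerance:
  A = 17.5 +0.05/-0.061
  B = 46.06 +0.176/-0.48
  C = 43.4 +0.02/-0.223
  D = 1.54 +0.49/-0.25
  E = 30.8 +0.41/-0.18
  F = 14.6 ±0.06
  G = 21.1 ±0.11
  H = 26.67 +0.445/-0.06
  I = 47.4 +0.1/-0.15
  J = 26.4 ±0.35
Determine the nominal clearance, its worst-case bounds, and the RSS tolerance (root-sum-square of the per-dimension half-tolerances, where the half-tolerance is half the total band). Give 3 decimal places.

nominal=-37.250 wc=[-39.039,-34.904] rss=0.753

Stack each dimension's contribution:
  -A: nom -17.500 → Σnom=-17.500; wc +0.061/-0.050 → slack +0.061/-0.050; half-tol=0.056, Σhalf²=0.003080
  -B: nom -46.060 → Σnom=-63.560; wc +0.480/-0.176 → slack +0.541/-0.226; half-tol=0.328, Σhalf²=0.110664
  +C: nom +43.400 → Σnom=-20.160; wc +0.020/-0.223 → slack +0.561/-0.449; half-tol=0.121, Σhalf²=0.125426
  +D: nom +1.540 → Σnom=-18.620; wc +0.490/-0.250 → slack +1.051/-0.699; half-tol=0.370, Σhalf²=0.262326
  -E: nom -30.800 → Σnom=-49.420; wc +0.180/-0.410 → slack +1.231/-1.109; half-tol=0.295, Σhalf²=0.349351
  -F: nom -14.600 → Σnom=-64.020; wc +0.060/-0.060 → slack +1.291/-1.169; half-tol=0.060, Σhalf²=0.352951
  +G: nom +21.100 → Σnom=-42.920; wc +0.110/-0.110 → slack +1.401/-1.279; half-tol=0.110, Σhalf²=0.365051
  +H: nom +26.670 → Σnom=-16.250; wc +0.445/-0.060 → slack +1.846/-1.339; half-tol=0.253, Σhalf²=0.428808
  -I: nom -47.400 → Σnom=-63.650; wc +0.150/-0.100 → slack +1.996/-1.439; half-tol=0.125, Σhalf²=0.444433
  +J: nom +26.400 → Σnom=-37.250; wc +0.350/-0.350 → slack +2.346/-1.789; half-tol=0.350, Σhalf²=0.566933
Nominal = -37.250. Worst-case = [-37.250 - 1.789, -37.250 + 2.346] = [-39.039, -34.904]. RSS = √0.566933 = 0.753.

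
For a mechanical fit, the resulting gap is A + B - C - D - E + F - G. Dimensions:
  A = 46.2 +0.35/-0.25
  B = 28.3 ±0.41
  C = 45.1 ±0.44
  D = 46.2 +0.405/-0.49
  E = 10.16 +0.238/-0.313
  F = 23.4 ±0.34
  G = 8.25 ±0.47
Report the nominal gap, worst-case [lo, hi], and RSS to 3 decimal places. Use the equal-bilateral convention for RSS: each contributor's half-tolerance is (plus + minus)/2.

nominal=-11.810 wc=[-14.363,-8.997] rss=1.032

Stack each dimension's contribution:
  +A: nom +46.200 → Σnom=46.200; wc +0.350/-0.250 → slack +0.350/-0.250; half-tol=0.300, Σhalf²=0.090000
  +B: nom +28.300 → Σnom=74.500; wc +0.410/-0.410 → slack +0.760/-0.660; half-tol=0.410, Σhalf²=0.258100
  -C: nom -45.100 → Σnom=29.400; wc +0.440/-0.440 → slack +1.200/-1.100; half-tol=0.440, Σhalf²=0.451700
  -D: nom -46.200 → Σnom=-16.800; wc +0.490/-0.405 → slack +1.690/-1.505; half-tol=0.448, Σhalf²=0.651956
  -E: nom -10.160 → Σnom=-26.960; wc +0.313/-0.238 → slack +2.003/-1.743; half-tol=0.275, Σhalf²=0.727857
  +F: nom +23.400 → Σnom=-3.560; wc +0.340/-0.340 → slack +2.343/-2.083; half-tol=0.340, Σhalf²=0.843457
  -G: nom -8.250 → Σnom=-11.810; wc +0.470/-0.470 → slack +2.813/-2.553; half-tol=0.470, Σhalf²=1.064357
Nominal = -11.810. Worst-case = [-11.810 - 2.553, -11.810 + 2.813] = [-14.363, -8.997]. RSS = √1.064357 = 1.032.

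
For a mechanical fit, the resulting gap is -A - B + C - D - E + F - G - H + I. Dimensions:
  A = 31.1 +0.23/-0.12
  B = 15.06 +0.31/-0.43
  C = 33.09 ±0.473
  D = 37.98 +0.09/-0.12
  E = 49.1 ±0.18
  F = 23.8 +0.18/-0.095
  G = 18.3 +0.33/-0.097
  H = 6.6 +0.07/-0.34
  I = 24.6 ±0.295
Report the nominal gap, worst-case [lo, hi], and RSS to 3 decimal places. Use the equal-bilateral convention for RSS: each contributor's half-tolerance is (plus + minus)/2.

nominal=-76.650 wc=[-78.723,-74.415] rss=0.793

Stack each dimension's contribution:
  -A: nom -31.100 → Σnom=-31.100; wc +0.120/-0.230 → slack +0.120/-0.230; half-tol=0.175, Σhalf²=0.030625
  -B: nom -15.060 → Σnom=-46.160; wc +0.430/-0.310 → slack +0.550/-0.540; half-tol=0.370, Σhalf²=0.167525
  +C: nom +33.090 → Σnom=-13.070; wc +0.473/-0.473 → slack +1.023/-1.013; half-tol=0.473, Σhalf²=0.391254
  -D: nom -37.980 → Σnom=-51.050; wc +0.120/-0.090 → slack +1.143/-1.103; half-tol=0.105, Σhalf²=0.402279
  -E: nom -49.100 → Σnom=-100.150; wc +0.180/-0.180 → slack +1.323/-1.283; half-tol=0.180, Σhalf²=0.434679
  +F: nom +23.800 → Σnom=-76.350; wc +0.180/-0.095 → slack +1.503/-1.378; half-tol=0.138, Σhalf²=0.453585
  -G: nom -18.300 → Σnom=-94.650; wc +0.097/-0.330 → slack +1.600/-1.708; half-tol=0.214, Σhalf²=0.499167
  -H: nom -6.600 → Σnom=-101.250; wc +0.340/-0.070 → slack +1.940/-1.778; half-tol=0.205, Σhalf²=0.541192
  +I: nom +24.600 → Σnom=-76.650; wc +0.295/-0.295 → slack +2.235/-2.073; half-tol=0.295, Σhalf²=0.628217
Nominal = -76.650. Worst-case = [-76.650 - 2.073, -76.650 + 2.235] = [-78.723, -74.415]. RSS = √0.628217 = 0.793.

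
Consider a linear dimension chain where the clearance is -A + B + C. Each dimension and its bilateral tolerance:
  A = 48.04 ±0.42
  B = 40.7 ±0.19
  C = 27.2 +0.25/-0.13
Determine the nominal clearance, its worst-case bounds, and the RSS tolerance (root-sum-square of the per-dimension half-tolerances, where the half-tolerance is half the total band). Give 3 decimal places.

nominal=19.860 wc=[19.120,20.720] rss=0.499

Stack each dimension's contribution:
  -A: nom -48.040 → Σnom=-48.040; wc +0.420/-0.420 → slack +0.420/-0.420; half-tol=0.420, Σhalf²=0.176400
  +B: nom +40.700 → Σnom=-7.340; wc +0.190/-0.190 → slack +0.610/-0.610; half-tol=0.190, Σhalf²=0.212500
  +C: nom +27.200 → Σnom=19.860; wc +0.250/-0.130 → slack +0.860/-0.740; half-tol=0.190, Σhalf²=0.248600
Nominal = 19.860. Worst-case = [19.860 - 0.740, 19.860 + 0.860] = [19.120, 20.720]. RSS = √0.248600 = 0.499.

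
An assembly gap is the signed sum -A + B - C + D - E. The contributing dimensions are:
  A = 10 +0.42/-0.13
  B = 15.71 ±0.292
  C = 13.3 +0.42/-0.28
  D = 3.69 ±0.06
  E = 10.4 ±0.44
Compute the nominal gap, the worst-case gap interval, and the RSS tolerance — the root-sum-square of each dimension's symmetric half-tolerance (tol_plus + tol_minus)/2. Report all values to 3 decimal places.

Stack each dimension's contribution:
  -A: nom -10.000 → Σnom=-10.000; wc +0.130/-0.420 → slack +0.130/-0.420; half-tol=0.275, Σhalf²=0.075625
  +B: nom +15.710 → Σnom=5.710; wc +0.292/-0.292 → slack +0.422/-0.712; half-tol=0.292, Σhalf²=0.160889
  -C: nom -13.300 → Σnom=-7.590; wc +0.280/-0.420 → slack +0.702/-1.132; half-tol=0.350, Σhalf²=0.283389
  +D: nom +3.690 → Σnom=-3.900; wc +0.060/-0.060 → slack +0.762/-1.192; half-tol=0.060, Σhalf²=0.286989
  -E: nom -10.400 → Σnom=-14.300; wc +0.440/-0.440 → slack +1.202/-1.632; half-tol=0.440, Σhalf²=0.480589
Nominal = -14.300. Worst-case = [-14.300 - 1.632, -14.300 + 1.202] = [-15.932, -13.098]. RSS = √0.480589 = 0.693.

nominal=-14.300 wc=[-15.932,-13.098] rss=0.693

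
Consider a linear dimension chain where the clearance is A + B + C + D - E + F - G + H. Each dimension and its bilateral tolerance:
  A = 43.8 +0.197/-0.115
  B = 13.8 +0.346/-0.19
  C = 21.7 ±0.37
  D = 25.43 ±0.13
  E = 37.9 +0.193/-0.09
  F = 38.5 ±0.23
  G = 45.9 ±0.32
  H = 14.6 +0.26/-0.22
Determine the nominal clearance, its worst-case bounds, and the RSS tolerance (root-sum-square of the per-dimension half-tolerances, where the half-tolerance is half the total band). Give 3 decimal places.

nominal=74.030 wc=[72.262,75.973] rss=0.695

Stack each dimension's contribution:
  +A: nom +43.800 → Σnom=43.800; wc +0.197/-0.115 → slack +0.197/-0.115; half-tol=0.156, Σhalf²=0.024336
  +B: nom +13.800 → Σnom=57.600; wc +0.346/-0.190 → slack +0.543/-0.305; half-tol=0.268, Σhalf²=0.096160
  +C: nom +21.700 → Σnom=79.300; wc +0.370/-0.370 → slack +0.913/-0.675; half-tol=0.370, Σhalf²=0.233060
  +D: nom +25.430 → Σnom=104.730; wc +0.130/-0.130 → slack +1.043/-0.805; half-tol=0.130, Σhalf²=0.249960
  -E: nom -37.900 → Σnom=66.830; wc +0.090/-0.193 → slack +1.133/-0.998; half-tol=0.142, Σhalf²=0.269982
  +F: nom +38.500 → Σnom=105.330; wc +0.230/-0.230 → slack +1.363/-1.228; half-tol=0.230, Σhalf²=0.322882
  -G: nom -45.900 → Σnom=59.430; wc +0.320/-0.320 → slack +1.683/-1.548; half-tol=0.320, Σhalf²=0.425282
  +H: nom +14.600 → Σnom=74.030; wc +0.260/-0.220 → slack +1.943/-1.768; half-tol=0.240, Σhalf²=0.482882
Nominal = 74.030. Worst-case = [74.030 - 1.768, 74.030 + 1.943] = [72.262, 75.973]. RSS = √0.482882 = 0.695.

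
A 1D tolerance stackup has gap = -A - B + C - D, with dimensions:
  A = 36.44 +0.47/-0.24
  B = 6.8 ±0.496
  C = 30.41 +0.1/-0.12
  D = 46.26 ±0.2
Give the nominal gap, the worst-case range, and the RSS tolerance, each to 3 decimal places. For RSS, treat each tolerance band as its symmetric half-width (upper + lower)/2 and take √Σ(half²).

nominal=-59.090 wc=[-60.376,-58.054] rss=0.651

Stack each dimension's contribution:
  -A: nom -36.440 → Σnom=-36.440; wc +0.240/-0.470 → slack +0.240/-0.470; half-tol=0.355, Σhalf²=0.126025
  -B: nom -6.800 → Σnom=-43.240; wc +0.496/-0.496 → slack +0.736/-0.966; half-tol=0.496, Σhalf²=0.372041
  +C: nom +30.410 → Σnom=-12.830; wc +0.100/-0.120 → slack +0.836/-1.086; half-tol=0.110, Σhalf²=0.384141
  -D: nom -46.260 → Σnom=-59.090; wc +0.200/-0.200 → slack +1.036/-1.286; half-tol=0.200, Σhalf²=0.424141
Nominal = -59.090. Worst-case = [-59.090 - 1.286, -59.090 + 1.036] = [-60.376, -58.054]. RSS = √0.424141 = 0.651.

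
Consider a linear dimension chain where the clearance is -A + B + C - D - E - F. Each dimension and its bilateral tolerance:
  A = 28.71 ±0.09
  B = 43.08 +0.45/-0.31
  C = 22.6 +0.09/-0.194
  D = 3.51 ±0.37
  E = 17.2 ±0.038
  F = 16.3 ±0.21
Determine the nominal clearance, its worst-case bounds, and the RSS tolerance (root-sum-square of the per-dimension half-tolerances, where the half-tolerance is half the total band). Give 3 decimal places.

nominal=-0.040 wc=[-1.252,1.208] rss=0.596

Stack each dimension's contribution:
  -A: nom -28.710 → Σnom=-28.710; wc +0.090/-0.090 → slack +0.090/-0.090; half-tol=0.090, Σhalf²=0.008100
  +B: nom +43.080 → Σnom=14.370; wc +0.450/-0.310 → slack +0.540/-0.400; half-tol=0.380, Σhalf²=0.152500
  +C: nom +22.600 → Σnom=36.970; wc +0.090/-0.194 → slack +0.630/-0.594; half-tol=0.142, Σhalf²=0.172664
  -D: nom -3.510 → Σnom=33.460; wc +0.370/-0.370 → slack +1.000/-0.964; half-tol=0.370, Σhalf²=0.309564
  -E: nom -17.200 → Σnom=16.260; wc +0.038/-0.038 → slack +1.038/-1.002; half-tol=0.038, Σhalf²=0.311008
  -F: nom -16.300 → Σnom=-0.040; wc +0.210/-0.210 → slack +1.248/-1.212; half-tol=0.210, Σhalf²=0.355108
Nominal = -0.040. Worst-case = [-0.040 - 1.212, -0.040 + 1.248] = [-1.252, 1.208]. RSS = √0.355108 = 0.596.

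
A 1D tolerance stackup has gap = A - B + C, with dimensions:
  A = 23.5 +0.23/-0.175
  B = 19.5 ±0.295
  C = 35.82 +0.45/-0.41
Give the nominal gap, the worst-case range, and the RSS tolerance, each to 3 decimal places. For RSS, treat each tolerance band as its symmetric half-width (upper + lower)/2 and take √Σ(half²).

Stack each dimension's contribution:
  +A: nom +23.500 → Σnom=23.500; wc +0.230/-0.175 → slack +0.230/-0.175; half-tol=0.203, Σhalf²=0.041006
  -B: nom -19.500 → Σnom=4.000; wc +0.295/-0.295 → slack +0.525/-0.470; half-tol=0.295, Σhalf²=0.128031
  +C: nom +35.820 → Σnom=39.820; wc +0.450/-0.410 → slack +0.975/-0.880; half-tol=0.430, Σhalf²=0.312931
Nominal = 39.820. Worst-case = [39.820 - 0.880, 39.820 + 0.975] = [38.940, 40.795]. RSS = √0.312931 = 0.559.

nominal=39.820 wc=[38.940,40.795] rss=0.559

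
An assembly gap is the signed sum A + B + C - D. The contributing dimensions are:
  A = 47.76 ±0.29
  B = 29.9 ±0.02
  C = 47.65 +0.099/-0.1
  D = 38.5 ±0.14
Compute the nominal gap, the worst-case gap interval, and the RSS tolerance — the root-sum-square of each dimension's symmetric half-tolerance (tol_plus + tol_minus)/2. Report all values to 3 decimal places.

nominal=86.810 wc=[86.260,87.359] rss=0.338

Stack each dimension's contribution:
  +A: nom +47.760 → Σnom=47.760; wc +0.290/-0.290 → slack +0.290/-0.290; half-tol=0.290, Σhalf²=0.084100
  +B: nom +29.900 → Σnom=77.660; wc +0.020/-0.020 → slack +0.310/-0.310; half-tol=0.020, Σhalf²=0.084500
  +C: nom +47.650 → Σnom=125.310; wc +0.099/-0.100 → slack +0.409/-0.410; half-tol=0.100, Σhalf²=0.094400
  -D: nom -38.500 → Σnom=86.810; wc +0.140/-0.140 → slack +0.549/-0.550; half-tol=0.140, Σhalf²=0.114000
Nominal = 86.810. Worst-case = [86.810 - 0.550, 86.810 + 0.549] = [86.260, 87.359]. RSS = √0.114000 = 0.338.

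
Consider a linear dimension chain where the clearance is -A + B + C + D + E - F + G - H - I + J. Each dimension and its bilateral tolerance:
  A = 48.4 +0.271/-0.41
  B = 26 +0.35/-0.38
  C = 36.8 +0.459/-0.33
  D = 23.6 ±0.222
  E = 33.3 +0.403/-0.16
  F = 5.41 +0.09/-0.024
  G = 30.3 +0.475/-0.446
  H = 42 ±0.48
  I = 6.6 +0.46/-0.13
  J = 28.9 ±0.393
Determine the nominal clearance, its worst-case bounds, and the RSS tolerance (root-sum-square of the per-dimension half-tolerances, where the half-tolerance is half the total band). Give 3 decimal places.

Stack each dimension's contribution:
  -A: nom -48.400 → Σnom=-48.400; wc +0.410/-0.271 → slack +0.410/-0.271; half-tol=0.341, Σhalf²=0.115940
  +B: nom +26.000 → Σnom=-22.400; wc +0.350/-0.380 → slack +0.760/-0.651; half-tol=0.365, Σhalf²=0.249165
  +C: nom +36.800 → Σnom=14.400; wc +0.459/-0.330 → slack +1.219/-0.981; half-tol=0.395, Σhalf²=0.404796
  +D: nom +23.600 → Σnom=38.000; wc +0.222/-0.222 → slack +1.441/-1.203; half-tol=0.222, Σhalf²=0.454080
  +E: nom +33.300 → Σnom=71.300; wc +0.403/-0.160 → slack +1.844/-1.363; half-tol=0.282, Σhalf²=0.533322
  -F: nom -5.410 → Σnom=65.890; wc +0.024/-0.090 → slack +1.868/-1.453; half-tol=0.057, Σhalf²=0.536571
  +G: nom +30.300 → Σnom=96.190; wc +0.475/-0.446 → slack +2.343/-1.899; half-tol=0.461, Σhalf²=0.748631
  -H: nom -42.000 → Σnom=54.190; wc +0.480/-0.480 → slack +2.823/-2.379; half-tol=0.480, Σhalf²=0.979031
  -I: nom -6.600 → Σnom=47.590; wc +0.130/-0.460 → slack +2.953/-2.839; half-tol=0.295, Σhalf²=1.066056
  +J: nom +28.900 → Σnom=76.490; wc +0.393/-0.393 → slack +3.346/-3.232; half-tol=0.393, Σhalf²=1.220505
Nominal = 76.490. Worst-case = [76.490 - 3.232, 76.490 + 3.346] = [73.258, 79.836]. RSS = √1.220505 = 1.105.

nominal=76.490 wc=[73.258,79.836] rss=1.105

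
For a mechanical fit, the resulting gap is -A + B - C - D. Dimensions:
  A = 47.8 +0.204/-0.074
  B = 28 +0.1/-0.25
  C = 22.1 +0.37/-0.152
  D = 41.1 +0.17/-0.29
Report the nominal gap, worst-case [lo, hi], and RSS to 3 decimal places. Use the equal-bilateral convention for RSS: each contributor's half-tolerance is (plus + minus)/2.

nominal=-83.000 wc=[-83.994,-82.384] rss=0.413

Stack each dimension's contribution:
  -A: nom -47.800 → Σnom=-47.800; wc +0.074/-0.204 → slack +0.074/-0.204; half-tol=0.139, Σhalf²=0.019321
  +B: nom +28.000 → Σnom=-19.800; wc +0.100/-0.250 → slack +0.174/-0.454; half-tol=0.175, Σhalf²=0.049946
  -C: nom -22.100 → Σnom=-41.900; wc +0.152/-0.370 → slack +0.326/-0.824; half-tol=0.261, Σhalf²=0.118067
  -D: nom -41.100 → Σnom=-83.000; wc +0.290/-0.170 → slack +0.616/-0.994; half-tol=0.230, Σhalf²=0.170967
Nominal = -83.000. Worst-case = [-83.000 - 0.994, -83.000 + 0.616] = [-83.994, -82.384]. RSS = √0.170967 = 0.413.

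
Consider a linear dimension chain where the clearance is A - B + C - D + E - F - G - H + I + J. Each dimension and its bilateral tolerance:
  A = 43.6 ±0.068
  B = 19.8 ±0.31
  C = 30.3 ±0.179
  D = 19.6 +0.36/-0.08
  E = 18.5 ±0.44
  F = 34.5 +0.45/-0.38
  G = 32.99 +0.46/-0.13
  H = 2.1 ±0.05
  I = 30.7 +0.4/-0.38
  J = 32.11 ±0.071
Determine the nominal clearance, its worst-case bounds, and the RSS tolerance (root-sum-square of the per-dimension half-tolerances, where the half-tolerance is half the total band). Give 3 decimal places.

nominal=46.220 wc=[43.452,48.328] rss=0.891

Stack each dimension's contribution:
  +A: nom +43.600 → Σnom=43.600; wc +0.068/-0.068 → slack +0.068/-0.068; half-tol=0.068, Σhalf²=0.004624
  -B: nom -19.800 → Σnom=23.800; wc +0.310/-0.310 → slack +0.378/-0.378; half-tol=0.310, Σhalf²=0.100724
  +C: nom +30.300 → Σnom=54.100; wc +0.179/-0.179 → slack +0.557/-0.557; half-tol=0.179, Σhalf²=0.132765
  -D: nom -19.600 → Σnom=34.500; wc +0.080/-0.360 → slack +0.637/-0.917; half-tol=0.220, Σhalf²=0.181165
  +E: nom +18.500 → Σnom=53.000; wc +0.440/-0.440 → slack +1.077/-1.357; half-tol=0.440, Σhalf²=0.374765
  -F: nom -34.500 → Σnom=18.500; wc +0.380/-0.450 → slack +1.457/-1.807; half-tol=0.415, Σhalf²=0.546990
  -G: nom -32.990 → Σnom=-14.490; wc +0.130/-0.460 → slack +1.587/-2.267; half-tol=0.295, Σhalf²=0.634015
  -H: nom -2.100 → Σnom=-16.590; wc +0.050/-0.050 → slack +1.637/-2.317; half-tol=0.050, Σhalf²=0.636515
  +I: nom +30.700 → Σnom=14.110; wc +0.400/-0.380 → slack +2.037/-2.697; half-tol=0.390, Σhalf²=0.788615
  +J: nom +32.110 → Σnom=46.220; wc +0.071/-0.071 → slack +2.108/-2.768; half-tol=0.071, Σhalf²=0.793656
Nominal = 46.220. Worst-case = [46.220 - 2.768, 46.220 + 2.108] = [43.452, 48.328]. RSS = √0.793656 = 0.891.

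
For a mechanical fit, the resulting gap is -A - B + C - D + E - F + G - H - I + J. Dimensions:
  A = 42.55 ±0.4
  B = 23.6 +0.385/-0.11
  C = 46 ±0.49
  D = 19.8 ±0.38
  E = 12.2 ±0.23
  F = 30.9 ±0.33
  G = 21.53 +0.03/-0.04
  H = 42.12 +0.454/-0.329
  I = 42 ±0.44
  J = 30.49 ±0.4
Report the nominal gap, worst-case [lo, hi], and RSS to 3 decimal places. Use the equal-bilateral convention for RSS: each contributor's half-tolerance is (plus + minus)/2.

nominal=-90.750 wc=[-94.299,-87.611] rss=1.129

Stack each dimension's contribution:
  -A: nom -42.550 → Σnom=-42.550; wc +0.400/-0.400 → slack +0.400/-0.400; half-tol=0.400, Σhalf²=0.160000
  -B: nom -23.600 → Σnom=-66.150; wc +0.110/-0.385 → slack +0.510/-0.785; half-tol=0.247, Σhalf²=0.221256
  +C: nom +46.000 → Σnom=-20.150; wc +0.490/-0.490 → slack +1.000/-1.275; half-tol=0.490, Σhalf²=0.461356
  -D: nom -19.800 → Σnom=-39.950; wc +0.380/-0.380 → slack +1.380/-1.655; half-tol=0.380, Σhalf²=0.605756
  +E: nom +12.200 → Σnom=-27.750; wc +0.230/-0.230 → slack +1.610/-1.885; half-tol=0.230, Σhalf²=0.658656
  -F: nom -30.900 → Σnom=-58.650; wc +0.330/-0.330 → slack +1.940/-2.215; half-tol=0.330, Σhalf²=0.767556
  +G: nom +21.530 → Σnom=-37.120; wc +0.030/-0.040 → slack +1.970/-2.255; half-tol=0.035, Σhalf²=0.768781
  -H: nom -42.120 → Σnom=-79.240; wc +0.329/-0.454 → slack +2.299/-2.709; half-tol=0.392, Σhalf²=0.922053
  -I: nom -42.000 → Σnom=-121.240; wc +0.440/-0.440 → slack +2.739/-3.149; half-tol=0.440, Σhalf²=1.115654
  +J: nom +30.490 → Σnom=-90.750; wc +0.400/-0.400 → slack +3.139/-3.549; half-tol=0.400, Σhalf²=1.275654
Nominal = -90.750. Worst-case = [-90.750 - 3.549, -90.750 + 3.139] = [-94.299, -87.611]. RSS = √1.275654 = 1.129.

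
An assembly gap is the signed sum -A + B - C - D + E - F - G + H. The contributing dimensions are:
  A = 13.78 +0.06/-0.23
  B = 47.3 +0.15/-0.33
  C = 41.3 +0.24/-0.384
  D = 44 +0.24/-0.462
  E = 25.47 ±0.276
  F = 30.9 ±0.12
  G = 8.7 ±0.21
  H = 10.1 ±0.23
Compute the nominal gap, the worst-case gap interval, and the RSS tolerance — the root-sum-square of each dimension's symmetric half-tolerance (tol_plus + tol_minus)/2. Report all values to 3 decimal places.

nominal=-55.810 wc=[-57.516,-53.748] rss=0.698

Stack each dimension's contribution:
  -A: nom -13.780 → Σnom=-13.780; wc +0.230/-0.060 → slack +0.230/-0.060; half-tol=0.145, Σhalf²=0.021025
  +B: nom +47.300 → Σnom=33.520; wc +0.150/-0.330 → slack +0.380/-0.390; half-tol=0.240, Σhalf²=0.078625
  -C: nom -41.300 → Σnom=-7.780; wc +0.384/-0.240 → slack +0.764/-0.630; half-tol=0.312, Σhalf²=0.175969
  -D: nom -44.000 → Σnom=-51.780; wc +0.462/-0.240 → slack +1.226/-0.870; half-tol=0.351, Σhalf²=0.299170
  +E: nom +25.470 → Σnom=-26.310; wc +0.276/-0.276 → slack +1.502/-1.146; half-tol=0.276, Σhalf²=0.375346
  -F: nom -30.900 → Σnom=-57.210; wc +0.120/-0.120 → slack +1.622/-1.266; half-tol=0.120, Σhalf²=0.389746
  -G: nom -8.700 → Σnom=-65.910; wc +0.210/-0.210 → slack +1.832/-1.476; half-tol=0.210, Σhalf²=0.433846
  +H: nom +10.100 → Σnom=-55.810; wc +0.230/-0.230 → slack +2.062/-1.706; half-tol=0.230, Σhalf²=0.486746
Nominal = -55.810. Worst-case = [-55.810 - 1.706, -55.810 + 2.062] = [-57.516, -53.748]. RSS = √0.486746 = 0.698.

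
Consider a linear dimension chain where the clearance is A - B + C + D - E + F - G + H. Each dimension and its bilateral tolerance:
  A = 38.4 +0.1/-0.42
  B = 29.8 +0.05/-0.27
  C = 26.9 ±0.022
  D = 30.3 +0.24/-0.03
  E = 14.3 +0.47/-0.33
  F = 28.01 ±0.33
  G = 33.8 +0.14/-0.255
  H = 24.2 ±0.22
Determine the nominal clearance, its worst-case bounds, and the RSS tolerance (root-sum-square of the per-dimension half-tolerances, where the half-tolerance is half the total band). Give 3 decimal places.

nominal=69.910 wc=[68.228,71.677] rss=0.684

Stack each dimension's contribution:
  +A: nom +38.400 → Σnom=38.400; wc +0.100/-0.420 → slack +0.100/-0.420; half-tol=0.260, Σhalf²=0.067600
  -B: nom -29.800 → Σnom=8.600; wc +0.270/-0.050 → slack +0.370/-0.470; half-tol=0.160, Σhalf²=0.093200
  +C: nom +26.900 → Σnom=35.500; wc +0.022/-0.022 → slack +0.392/-0.492; half-tol=0.022, Σhalf²=0.093684
  +D: nom +30.300 → Σnom=65.800; wc +0.240/-0.030 → slack +0.632/-0.522; half-tol=0.135, Σhalf²=0.111909
  -E: nom -14.300 → Σnom=51.500; wc +0.330/-0.470 → slack +0.962/-0.992; half-tol=0.400, Σhalf²=0.271909
  +F: nom +28.010 → Σnom=79.510; wc +0.330/-0.330 → slack +1.292/-1.322; half-tol=0.330, Σhalf²=0.380809
  -G: nom -33.800 → Σnom=45.710; wc +0.255/-0.140 → slack +1.547/-1.462; half-tol=0.198, Σhalf²=0.419815
  +H: nom +24.200 → Σnom=69.910; wc +0.220/-0.220 → slack +1.767/-1.682; half-tol=0.220, Σhalf²=0.468215
Nominal = 69.910. Worst-case = [69.910 - 1.682, 69.910 + 1.767] = [68.228, 71.677]. RSS = √0.468215 = 0.684.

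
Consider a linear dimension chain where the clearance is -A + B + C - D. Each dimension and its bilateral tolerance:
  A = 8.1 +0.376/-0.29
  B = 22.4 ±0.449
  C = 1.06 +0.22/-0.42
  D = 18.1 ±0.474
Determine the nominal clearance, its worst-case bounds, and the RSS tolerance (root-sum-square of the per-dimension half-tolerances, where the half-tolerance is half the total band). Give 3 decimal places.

nominal=-2.740 wc=[-4.459,-1.307] rss=0.800

Stack each dimension's contribution:
  -A: nom -8.100 → Σnom=-8.100; wc +0.290/-0.376 → slack +0.290/-0.376; half-tol=0.333, Σhalf²=0.110889
  +B: nom +22.400 → Σnom=14.300; wc +0.449/-0.449 → slack +0.739/-0.825; half-tol=0.449, Σhalf²=0.312490
  +C: nom +1.060 → Σnom=15.360; wc +0.220/-0.420 → slack +0.959/-1.245; half-tol=0.320, Σhalf²=0.414890
  -D: nom -18.100 → Σnom=-2.740; wc +0.474/-0.474 → slack +1.433/-1.719; half-tol=0.474, Σhalf²=0.639566
Nominal = -2.740. Worst-case = [-2.740 - 1.719, -2.740 + 1.433] = [-4.459, -1.307]. RSS = √0.639566 = 0.800.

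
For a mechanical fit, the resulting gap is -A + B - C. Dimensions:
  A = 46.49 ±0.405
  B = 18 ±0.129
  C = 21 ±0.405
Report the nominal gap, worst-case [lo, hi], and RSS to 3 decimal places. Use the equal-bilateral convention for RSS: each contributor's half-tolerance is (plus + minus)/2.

Stack each dimension's contribution:
  -A: nom -46.490 → Σnom=-46.490; wc +0.405/-0.405 → slack +0.405/-0.405; half-tol=0.405, Σhalf²=0.164025
  +B: nom +18.000 → Σnom=-28.490; wc +0.129/-0.129 → slack +0.534/-0.534; half-tol=0.129, Σhalf²=0.180666
  -C: nom -21.000 → Σnom=-49.490; wc +0.405/-0.405 → slack +0.939/-0.939; half-tol=0.405, Σhalf²=0.344691
Nominal = -49.490. Worst-case = [-49.490 - 0.939, -49.490 + 0.939] = [-50.429, -48.551]. RSS = √0.344691 = 0.587.

nominal=-49.490 wc=[-50.429,-48.551] rss=0.587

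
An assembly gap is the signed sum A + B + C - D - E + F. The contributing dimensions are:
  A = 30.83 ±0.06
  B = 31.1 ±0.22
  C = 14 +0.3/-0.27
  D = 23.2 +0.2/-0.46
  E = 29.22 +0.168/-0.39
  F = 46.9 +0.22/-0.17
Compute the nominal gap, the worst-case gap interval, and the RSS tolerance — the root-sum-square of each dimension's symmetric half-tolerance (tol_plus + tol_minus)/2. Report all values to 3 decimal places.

Stack each dimension's contribution:
  +A: nom +30.830 → Σnom=30.830; wc +0.060/-0.060 → slack +0.060/-0.060; half-tol=0.060, Σhalf²=0.003600
  +B: nom +31.100 → Σnom=61.930; wc +0.220/-0.220 → slack +0.280/-0.280; half-tol=0.220, Σhalf²=0.052000
  +C: nom +14.000 → Σnom=75.930; wc +0.300/-0.270 → slack +0.580/-0.550; half-tol=0.285, Σhalf²=0.133225
  -D: nom -23.200 → Σnom=52.730; wc +0.460/-0.200 → slack +1.040/-0.750; half-tol=0.330, Σhalf²=0.242125
  -E: nom -29.220 → Σnom=23.510; wc +0.390/-0.168 → slack +1.430/-0.918; half-tol=0.279, Σhalf²=0.319966
  +F: nom +46.900 → Σnom=70.410; wc +0.220/-0.170 → slack +1.650/-1.088; half-tol=0.195, Σhalf²=0.357991
Nominal = 70.410. Worst-case = [70.410 - 1.088, 70.410 + 1.650] = [69.322, 72.060]. RSS = √0.357991 = 0.598.

nominal=70.410 wc=[69.322,72.060] rss=0.598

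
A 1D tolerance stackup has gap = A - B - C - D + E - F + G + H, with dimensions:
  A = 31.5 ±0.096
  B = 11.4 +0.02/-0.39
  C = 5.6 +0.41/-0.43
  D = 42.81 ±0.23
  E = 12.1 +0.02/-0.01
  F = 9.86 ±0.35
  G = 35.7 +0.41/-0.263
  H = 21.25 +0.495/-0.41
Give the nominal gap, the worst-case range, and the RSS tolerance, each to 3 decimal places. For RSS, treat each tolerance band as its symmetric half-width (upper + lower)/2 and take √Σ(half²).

Stack each dimension's contribution:
  +A: nom +31.500 → Σnom=31.500; wc +0.096/-0.096 → slack +0.096/-0.096; half-tol=0.096, Σhalf²=0.009216
  -B: nom -11.400 → Σnom=20.100; wc +0.390/-0.020 → slack +0.486/-0.116; half-tol=0.205, Σhalf²=0.051241
  -C: nom -5.600 → Σnom=14.500; wc +0.430/-0.410 → slack +0.916/-0.526; half-tol=0.420, Σhalf²=0.227641
  -D: nom -42.810 → Σnom=-28.310; wc +0.230/-0.230 → slack +1.146/-0.756; half-tol=0.230, Σhalf²=0.280541
  +E: nom +12.100 → Σnom=-16.210; wc +0.020/-0.010 → slack +1.166/-0.766; half-tol=0.015, Σhalf²=0.280766
  -F: nom -9.860 → Σnom=-26.070; wc +0.350/-0.350 → slack +1.516/-1.116; half-tol=0.350, Σhalf²=0.403266
  +G: nom +35.700 → Σnom=9.630; wc +0.410/-0.263 → slack +1.926/-1.379; half-tol=0.337, Σhalf²=0.516498
  +H: nom +21.250 → Σnom=30.880; wc +0.495/-0.410 → slack +2.421/-1.789; half-tol=0.453, Σhalf²=0.721254
Nominal = 30.880. Worst-case = [30.880 - 1.789, 30.880 + 2.421] = [29.091, 33.301]. RSS = √0.721254 = 0.849.

nominal=30.880 wc=[29.091,33.301] rss=0.849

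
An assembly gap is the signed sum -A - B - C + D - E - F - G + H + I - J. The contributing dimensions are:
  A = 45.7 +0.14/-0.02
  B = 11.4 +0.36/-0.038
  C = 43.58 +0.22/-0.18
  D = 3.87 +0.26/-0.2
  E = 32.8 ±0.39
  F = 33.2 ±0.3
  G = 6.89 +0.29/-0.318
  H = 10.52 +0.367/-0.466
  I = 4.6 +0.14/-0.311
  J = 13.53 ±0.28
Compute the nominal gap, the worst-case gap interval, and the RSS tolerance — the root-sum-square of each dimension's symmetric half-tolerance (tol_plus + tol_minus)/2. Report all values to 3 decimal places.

Stack each dimension's contribution:
  -A: nom -45.700 → Σnom=-45.700; wc +0.020/-0.140 → slack +0.020/-0.140; half-tol=0.080, Σhalf²=0.006400
  -B: nom -11.400 → Σnom=-57.100; wc +0.038/-0.360 → slack +0.058/-0.500; half-tol=0.199, Σhalf²=0.046001
  -C: nom -43.580 → Σnom=-100.680; wc +0.180/-0.220 → slack +0.238/-0.720; half-tol=0.200, Σhalf²=0.086001
  +D: nom +3.870 → Σnom=-96.810; wc +0.260/-0.200 → slack +0.498/-0.920; half-tol=0.230, Σhalf²=0.138901
  -E: nom -32.800 → Σnom=-129.610; wc +0.390/-0.390 → slack +0.888/-1.310; half-tol=0.390, Σhalf²=0.291001
  -F: nom -33.200 → Σnom=-162.810; wc +0.300/-0.300 → slack +1.188/-1.610; half-tol=0.300, Σhalf²=0.381001
  -G: nom -6.890 → Σnom=-169.700; wc +0.318/-0.290 → slack +1.506/-1.900; half-tol=0.304, Σhalf²=0.473417
  +H: nom +10.520 → Σnom=-159.180; wc +0.367/-0.466 → slack +1.873/-2.366; half-tol=0.416, Σhalf²=0.646889
  +I: nom +4.600 → Σnom=-154.580; wc +0.140/-0.311 → slack +2.013/-2.677; half-tol=0.226, Σhalf²=0.697740
  -J: nom -13.530 → Σnom=-168.110; wc +0.280/-0.280 → slack +2.293/-2.957; half-tol=0.280, Σhalf²=0.776140
Nominal = -168.110. Worst-case = [-168.110 - 2.957, -168.110 + 2.293] = [-171.067, -165.817]. RSS = √0.776140 = 0.881.

nominal=-168.110 wc=[-171.067,-165.817] rss=0.881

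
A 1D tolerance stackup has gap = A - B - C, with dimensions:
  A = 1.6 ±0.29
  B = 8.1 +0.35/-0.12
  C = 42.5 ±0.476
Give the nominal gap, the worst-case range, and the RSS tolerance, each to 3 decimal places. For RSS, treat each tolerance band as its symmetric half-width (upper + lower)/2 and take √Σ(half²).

nominal=-49.000 wc=[-50.116,-48.114] rss=0.605

Stack each dimension's contribution:
  +A: nom +1.600 → Σnom=1.600; wc +0.290/-0.290 → slack +0.290/-0.290; half-tol=0.290, Σhalf²=0.084100
  -B: nom -8.100 → Σnom=-6.500; wc +0.120/-0.350 → slack +0.410/-0.640; half-tol=0.235, Σhalf²=0.139325
  -C: nom -42.500 → Σnom=-49.000; wc +0.476/-0.476 → slack +0.886/-1.116; half-tol=0.476, Σhalf²=0.365901
Nominal = -49.000. Worst-case = [-49.000 - 1.116, -49.000 + 0.886] = [-50.116, -48.114]. RSS = √0.365901 = 0.605.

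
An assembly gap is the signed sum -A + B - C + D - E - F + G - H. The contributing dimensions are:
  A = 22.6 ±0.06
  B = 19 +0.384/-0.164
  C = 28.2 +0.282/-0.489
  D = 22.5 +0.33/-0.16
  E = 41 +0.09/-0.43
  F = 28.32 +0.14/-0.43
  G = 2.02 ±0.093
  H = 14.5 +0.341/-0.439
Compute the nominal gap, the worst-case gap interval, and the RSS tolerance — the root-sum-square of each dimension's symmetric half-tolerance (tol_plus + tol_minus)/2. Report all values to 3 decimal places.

nominal=-91.100 wc=[-92.430,-88.445] rss=0.773

Stack each dimension's contribution:
  -A: nom -22.600 → Σnom=-22.600; wc +0.060/-0.060 → slack +0.060/-0.060; half-tol=0.060, Σhalf²=0.003600
  +B: nom +19.000 → Σnom=-3.600; wc +0.384/-0.164 → slack +0.444/-0.224; half-tol=0.274, Σhalf²=0.078676
  -C: nom -28.200 → Σnom=-31.800; wc +0.489/-0.282 → slack +0.933/-0.506; half-tol=0.385, Σhalf²=0.227286
  +D: nom +22.500 → Σnom=-9.300; wc +0.330/-0.160 → slack +1.263/-0.666; half-tol=0.245, Σhalf²=0.287311
  -E: nom -41.000 → Σnom=-50.300; wc +0.430/-0.090 → slack +1.693/-0.756; half-tol=0.260, Σhalf²=0.354911
  -F: nom -28.320 → Σnom=-78.620; wc +0.430/-0.140 → slack +2.123/-0.896; half-tol=0.285, Σhalf²=0.436136
  +G: nom +2.020 → Σnom=-76.600; wc +0.093/-0.093 → slack +2.216/-0.989; half-tol=0.093, Σhalf²=0.444785
  -H: nom -14.500 → Σnom=-91.100; wc +0.439/-0.341 → slack +2.655/-1.330; half-tol=0.390, Σhalf²=0.596885
Nominal = -91.100. Worst-case = [-91.100 - 1.330, -91.100 + 2.655] = [-92.430, -88.445]. RSS = √0.596885 = 0.773.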